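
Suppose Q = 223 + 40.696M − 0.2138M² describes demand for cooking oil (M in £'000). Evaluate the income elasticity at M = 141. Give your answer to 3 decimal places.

At M = 141: Q = 1710.5782.
dQ/dM = 40.696 − 0.4276M = -19.59560.
η = (dQ/dM)·(M/Q) = -19.59560 × (141/1710.5782) = -1.615.

-1.615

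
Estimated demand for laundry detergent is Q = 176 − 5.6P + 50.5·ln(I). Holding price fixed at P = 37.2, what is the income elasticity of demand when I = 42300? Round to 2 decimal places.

0.10

At P = 37.2, I = 42300: Q = 505.633.
Holding P constant, ∂Q/∂I = 50.5/I = 0.00119385.
η_I = (∂Q/∂I)·(I/Q) = 0.00119385 × (42300/505.633) = 0.10.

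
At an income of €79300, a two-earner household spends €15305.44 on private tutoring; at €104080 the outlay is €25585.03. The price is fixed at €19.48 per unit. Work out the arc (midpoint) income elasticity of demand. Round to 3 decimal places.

1.860

With a constant price, Q₁ = 15305.44/19.48 = 785.700 and Q₂ = 25585.03/19.48 = 1313.400 (equivalently, work directly with expenditure since P cancels).
Midpoint %ΔQ = (25585.03 − 15305.44)/20445.24 = 0.50279; midpoint %ΔI = (104080 − 79300)/91690 = 0.27026.
η = 0.50279 / 0.27026 = 1.860.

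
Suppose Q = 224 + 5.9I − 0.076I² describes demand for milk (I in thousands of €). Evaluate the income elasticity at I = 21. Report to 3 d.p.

At I = 21: Q = 314.3840.
dQ/dI = 5.9 − 0.152I = 2.70800.
η = (dQ/dI)·(I/Q) = 2.70800 × (21/314.3840) = 0.181.

0.181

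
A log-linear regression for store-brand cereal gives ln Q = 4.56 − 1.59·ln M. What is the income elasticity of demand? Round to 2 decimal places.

-1.59

In a log-linear demand, the coefficient on ln M is the income elasticity.
So η = -1.59.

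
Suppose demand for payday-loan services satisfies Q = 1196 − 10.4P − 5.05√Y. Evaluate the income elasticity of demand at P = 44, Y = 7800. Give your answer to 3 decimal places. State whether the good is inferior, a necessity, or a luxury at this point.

At P = 44, Y = 7800: Q = 292.396.
Holding P constant, ∂Q/∂Y = -5.05/(2√Y) = -0.02859.
η_Y = (∂Q/∂Y)·(Y/Q) = -0.02859 × (7800/292.396) = -0.763.
Since η < 0, this is an inferior good.

-0.763 (inferior good)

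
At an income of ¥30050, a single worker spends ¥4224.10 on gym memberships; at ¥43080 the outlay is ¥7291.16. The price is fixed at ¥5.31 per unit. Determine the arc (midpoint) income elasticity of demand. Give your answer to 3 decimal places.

With a constant price, Q₁ = 4224.10/5.31 = 795.499 and Q₂ = 7291.16/5.31 = 1373.100 (equivalently, work directly with expenditure since P cancels).
Midpoint %ΔQ = (7291.16 − 4224.10)/5757.63 = 0.53269; midpoint %ΔI = (43080 − 30050)/36565 = 0.35635.
η = 0.53269 / 0.35635 = 1.495.

1.495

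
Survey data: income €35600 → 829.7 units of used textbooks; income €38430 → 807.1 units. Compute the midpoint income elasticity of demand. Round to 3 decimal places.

-0.361

ΔQ = 807.1 − 829.7 = -22.6; midpoint Q̄ = (829.7 + 807.1)/2 = 818.4.
ΔI = 38430 − 35600 = 2830; midpoint Ī = (35600 + 38430)/2 = 37015.
η = (ΔQ/Q̄) ÷ (ΔI/Ī) = (-22.6/818.4) ÷ (2830/37015) = -0.361.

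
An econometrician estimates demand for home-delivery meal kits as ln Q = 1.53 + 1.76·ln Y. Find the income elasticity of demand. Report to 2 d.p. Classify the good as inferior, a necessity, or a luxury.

In a log-linear demand, the coefficient on ln Y is the income elasticity.
So η = 1.76.
η > 1 ⇒ luxury.

1.76 (luxury)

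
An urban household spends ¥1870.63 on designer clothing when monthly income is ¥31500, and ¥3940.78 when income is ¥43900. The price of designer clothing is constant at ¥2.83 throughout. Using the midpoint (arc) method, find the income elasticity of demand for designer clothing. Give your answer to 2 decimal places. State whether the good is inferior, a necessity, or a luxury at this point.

2.17 (luxury)

With a constant price, Q₁ = 1870.63/2.83 = 661.000 and Q₂ = 3940.78/2.83 = 1392.502 (equivalently, work directly with expenditure since P cancels).
Midpoint %ΔQ = (3940.78 − 1870.63)/2905.71 = 0.71244; midpoint %ΔI = (43900 − 31500)/37700 = 0.32891.
η = 0.71244 / 0.32891 = 2.17.
η > 1 ⇒ luxury.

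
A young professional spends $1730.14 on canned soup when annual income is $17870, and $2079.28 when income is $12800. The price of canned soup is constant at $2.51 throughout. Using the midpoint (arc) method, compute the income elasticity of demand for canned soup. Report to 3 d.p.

With a constant price, Q₁ = 1730.14/2.51 = 689.299 and Q₂ = 2079.28/2.51 = 828.398 (equivalently, work directly with expenditure since P cancels).
Midpoint %ΔQ = (2079.28 − 1730.14)/1904.71 = 0.18330; midpoint %ΔI = (12800 − 17870)/15335 = -0.33062.
η = 0.18330 / -0.33062 = -0.554.

-0.554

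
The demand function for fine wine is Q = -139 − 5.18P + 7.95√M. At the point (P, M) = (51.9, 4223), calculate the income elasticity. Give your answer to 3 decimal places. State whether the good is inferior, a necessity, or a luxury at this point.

At P = 51.9, M = 4223: Q = 108.786.
Holding P constant, ∂Q/∂M = 7.95/(2√M) = 0.0611683.
η_M = (∂Q/∂M)·(M/Q) = 0.0611683 × (4223/108.786) = 2.375.
Since η > 1, this is a luxury.

2.375 (luxury)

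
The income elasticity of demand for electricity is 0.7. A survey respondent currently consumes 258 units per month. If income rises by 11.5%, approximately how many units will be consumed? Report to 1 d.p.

278.8

%ΔQ ≈ η × %ΔI = 0.7 × 11.5% = 8.05%.
New Q ≈ 258 × (1 + 0.0805) = 278.8.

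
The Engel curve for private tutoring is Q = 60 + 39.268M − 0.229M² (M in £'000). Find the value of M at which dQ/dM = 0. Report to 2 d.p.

dQ/dM = 39.268 − 0.458M.
The good is inferior where dQ/dM < 0. Setting dQ/dM = 0 gives M = 39.268 / 0.458 = 85.74.

85.74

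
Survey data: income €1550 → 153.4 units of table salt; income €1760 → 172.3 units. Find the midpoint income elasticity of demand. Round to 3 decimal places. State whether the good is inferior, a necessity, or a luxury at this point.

0.915 (necessity)

ΔQ = 172.3 − 153.4 = 18.9; midpoint Q̄ = (153.4 + 172.3)/2 = 162.85.
ΔI = 1760 − 1550 = 210; midpoint Ī = (1550 + 1760)/2 = 1655.
η = (ΔQ/Q̄) ÷ (ΔI/Ī) = (18.9/162.85) ÷ (210/1655) = 0.915.
0 < η < 1 ⇒ necessity.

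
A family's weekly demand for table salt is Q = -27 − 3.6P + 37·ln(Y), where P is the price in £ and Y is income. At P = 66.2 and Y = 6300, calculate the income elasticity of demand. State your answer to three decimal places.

At P = 66.2, Y = 6300: Q = 58.367.
Holding P constant, ∂Q/∂Y = 37/Y = 0.00587302.
η_Y = (∂Q/∂Y)·(Y/Q) = 0.00587302 × (6300/58.367) = 0.634.

0.634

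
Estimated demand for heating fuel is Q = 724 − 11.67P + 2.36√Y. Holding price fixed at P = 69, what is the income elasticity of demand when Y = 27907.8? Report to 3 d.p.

0.630

At P = 69, Y = 27907.8: Q = 313.023.
Holding P constant, ∂Q/∂Y = 2.36/(2√Y) = 0.00706349.
η_Y = (∂Q/∂Y)·(Y/Q) = 0.00706349 × (27907.8/313.023) = 0.630.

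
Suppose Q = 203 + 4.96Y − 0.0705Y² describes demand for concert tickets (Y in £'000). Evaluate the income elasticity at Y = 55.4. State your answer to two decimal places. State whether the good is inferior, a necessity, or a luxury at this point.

-0.60 (inferior good)

At Y = 55.4: Q = 261.4082.
dQ/dY = 4.96 − 0.141Y = -2.85140.
η = (dQ/dY)·(Y/Q) = -2.85140 × (55.4/261.4082) = -0.60.
η < 0 ⇒ inferior good.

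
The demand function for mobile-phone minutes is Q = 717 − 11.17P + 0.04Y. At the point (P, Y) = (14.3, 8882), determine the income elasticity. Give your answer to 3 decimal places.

At P = 14.3, Y = 8882: Q = 912.549.
Holding P constant, ∂Q/∂Y = 0.04.
η_Y = (∂Q/∂Y)·(Y/Q) = 0.04 × (8882/912.549) = 0.389.

0.389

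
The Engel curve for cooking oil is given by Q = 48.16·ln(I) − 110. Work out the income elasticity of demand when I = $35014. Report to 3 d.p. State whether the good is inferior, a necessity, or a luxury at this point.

0.122 (necessity)

At I = 35014: Q = 393.922.
dQ/dI = 48.16/I = 0.00137545 at this income.
η = (dQ/dI)·(I/Q) = 0.00137545 × (35014/393.922) = 0.122.
Since 0 < η < 1, the good is a necessity.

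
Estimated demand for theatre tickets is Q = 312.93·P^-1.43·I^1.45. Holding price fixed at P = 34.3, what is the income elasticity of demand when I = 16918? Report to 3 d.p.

1.450

For a multiplicative demand Q = A·P^α·I^β, the income elasticity is β everywhere.
Here β = 1.45, so η = 1.450.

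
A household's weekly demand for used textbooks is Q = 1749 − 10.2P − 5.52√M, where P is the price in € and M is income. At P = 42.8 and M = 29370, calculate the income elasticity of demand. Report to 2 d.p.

At P = 42.8, M = 29370: Q = 366.440.
Holding P constant, ∂Q/∂M = -5.52/(2√M) = -0.0161049.
η_M = (∂Q/∂M)·(M/Q) = -0.0161049 × (29370/366.440) = -1.29.

-1.29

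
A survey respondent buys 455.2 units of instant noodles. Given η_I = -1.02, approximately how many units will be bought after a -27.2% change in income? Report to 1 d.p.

%ΔQ ≈ η × %ΔI = -1.02 × (-27.2%) = 27.744%.
New Q ≈ 455.2 × (1 + 0.27744) = 581.5.

581.5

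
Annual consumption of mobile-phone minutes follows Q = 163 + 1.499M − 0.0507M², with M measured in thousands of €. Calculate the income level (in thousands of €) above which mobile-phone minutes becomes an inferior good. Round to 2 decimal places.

14.78

dQ/dM = 1.499 − 0.1014M.
The good is inferior where dQ/dM < 0. Setting dQ/dM = 0 gives M = 1.499 / 0.1014 = 14.78.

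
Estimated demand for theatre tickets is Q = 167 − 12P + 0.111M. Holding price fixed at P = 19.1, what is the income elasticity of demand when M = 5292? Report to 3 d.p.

At P = 19.1, M = 5292: Q = 525.212.
Holding P constant, ∂Q/∂M = 0.111.
η_M = (∂Q/∂M)·(M/Q) = 0.111 × (5292/525.212) = 1.118.

1.118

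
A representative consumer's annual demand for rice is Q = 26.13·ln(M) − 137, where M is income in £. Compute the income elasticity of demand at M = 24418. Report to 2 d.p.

0.21

At M = 24418: Q = 126.993.
dQ/dM = 26.13/M = 0.00107011 at this income.
η = (dQ/dM)·(M/Q) = 0.00107011 × (24418/126.993) = 0.21.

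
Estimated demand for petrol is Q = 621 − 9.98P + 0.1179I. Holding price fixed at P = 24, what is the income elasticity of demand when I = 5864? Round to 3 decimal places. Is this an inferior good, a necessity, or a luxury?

0.644 (necessity)

At P = 24, I = 5864: Q = 1072.846.
Holding P constant, ∂Q/∂I = 0.1179.
η_I = (∂Q/∂I)·(I/Q) = 0.1179 × (5864/1072.846) = 0.644.
Since 0 < η < 1, this is a necessity.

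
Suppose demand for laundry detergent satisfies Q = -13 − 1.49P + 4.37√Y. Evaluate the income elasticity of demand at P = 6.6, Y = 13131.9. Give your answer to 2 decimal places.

0.52

At P = 6.6, Y = 13131.9: Q = 477.944.
Holding P constant, ∂Q/∂Y = 4.37/(2√Y) = 0.0190672.
η_Y = (∂Q/∂Y)·(Y/Q) = 0.0190672 × (13131.9/477.944) = 0.52.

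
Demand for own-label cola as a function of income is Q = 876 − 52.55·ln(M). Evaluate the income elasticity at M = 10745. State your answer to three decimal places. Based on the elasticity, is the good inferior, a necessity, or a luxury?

At M = 10745: Q = 388.221.
dQ/dM = -52.55/M = -0.00489065 at this income.
η = (dQ/dM)·(M/Q) = -0.00489065 × (10745/388.221) = -0.135.
Since η < 0, the good is an inferior good.

-0.135 (inferior good)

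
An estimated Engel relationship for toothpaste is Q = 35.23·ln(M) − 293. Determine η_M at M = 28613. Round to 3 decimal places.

At M = 28613: Q = 68.517.
dQ/dM = 35.23/M = 0.00123126 at this income.
η = (dQ/dM)·(M/Q) = 0.00123126 × (28613/68.517) = 0.514.

0.514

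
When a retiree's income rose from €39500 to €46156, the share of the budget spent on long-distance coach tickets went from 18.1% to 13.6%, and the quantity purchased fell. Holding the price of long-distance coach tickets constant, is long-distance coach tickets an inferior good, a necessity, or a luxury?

Quantity demanded falls as income rises, so η < 0.

inferior good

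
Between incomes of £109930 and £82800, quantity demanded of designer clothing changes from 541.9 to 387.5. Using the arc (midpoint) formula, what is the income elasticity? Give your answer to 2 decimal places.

1.18

ΔQ = 387.5 − 541.9 = -154.4; midpoint Q̄ = (541.9 + 387.5)/2 = 464.7.
ΔI = 82800 − 109930 = -27130; midpoint Ī = (109930 + 82800)/2 = 96365.
η = (ΔQ/Q̄) ÷ (ΔI/Ī) = (-154.4/464.7) ÷ (-27130/96365) = 1.18.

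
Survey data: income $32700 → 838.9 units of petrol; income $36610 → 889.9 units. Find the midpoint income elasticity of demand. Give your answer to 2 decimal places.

0.52

ΔQ = 889.9 − 838.9 = 51; midpoint Q̄ = (838.9 + 889.9)/2 = 864.4.
ΔI = 36610 − 32700 = 3910; midpoint Ī = (32700 + 36610)/2 = 34655.
η = (ΔQ/Q̄) ÷ (ΔI/Ī) = (51/864.4) ÷ (3910/34655) = 0.52.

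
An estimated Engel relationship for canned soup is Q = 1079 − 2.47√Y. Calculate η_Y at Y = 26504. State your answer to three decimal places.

-0.297

At Y = 26504: Q = 676.883.
dQ/dY = -2.47/(2√Y) = -0.00758597 at this income.
η = (dQ/dY)·(Y/Q) = -0.00758597 × (26504/676.883) = -0.297.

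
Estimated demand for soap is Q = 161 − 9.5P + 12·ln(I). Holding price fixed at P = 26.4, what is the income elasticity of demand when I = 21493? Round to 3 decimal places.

At P = 26.4, I = 21493: Q = 29.906.
Holding P constant, ∂Q/∂I = 12/I = 0.000558321.
η_I = (∂Q/∂I)·(I/Q) = 0.000558321 × (21493/29.906) = 0.401.

0.401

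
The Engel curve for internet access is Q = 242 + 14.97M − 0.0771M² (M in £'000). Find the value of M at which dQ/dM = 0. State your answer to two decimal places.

dQ/dM = 14.97 − 0.1542M.
The good is inferior where dQ/dM < 0. Setting dQ/dM = 0 gives M = 14.97 / 0.1542 = 97.08.

97.08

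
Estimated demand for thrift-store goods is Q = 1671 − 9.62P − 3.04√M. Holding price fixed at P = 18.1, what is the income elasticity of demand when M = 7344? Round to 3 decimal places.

-0.105

At P = 18.1, M = 7344: Q = 1236.359.
Holding P constant, ∂Q/∂M = -3.04/(2√M) = -0.0177369.
η_M = (∂Q/∂M)·(M/Q) = -0.0177369 × (7344/1236.359) = -0.105.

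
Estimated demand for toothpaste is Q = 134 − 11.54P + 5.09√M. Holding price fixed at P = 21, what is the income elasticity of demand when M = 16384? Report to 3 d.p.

0.600

At P = 21, M = 16384: Q = 543.180.
Holding P constant, ∂Q/∂M = 5.09/(2√M) = 0.0198828.
η_M = (∂Q/∂M)·(M/Q) = 0.0198828 × (16384/543.180) = 0.600.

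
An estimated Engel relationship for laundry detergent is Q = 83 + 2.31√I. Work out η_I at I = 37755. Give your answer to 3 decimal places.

0.422

At I = 37755: Q = 531.848.
dQ/dI = 2.31/(2√I) = 0.00594422 at this income.
η = (dQ/dI)·(I/Q) = 0.00594422 × (37755/531.848) = 0.422.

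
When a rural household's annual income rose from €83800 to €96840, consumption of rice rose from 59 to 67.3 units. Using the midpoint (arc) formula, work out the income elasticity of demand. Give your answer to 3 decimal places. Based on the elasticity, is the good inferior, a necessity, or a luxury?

0.910 (necessity)

ΔQ = 67.3 − 59 = 8.3; midpoint Q̄ = (59 + 67.3)/2 = 63.15.
ΔI = 96840 − 83800 = 13040; midpoint Ī = (83800 + 96840)/2 = 90320.
η = (ΔQ/Q̄) ÷ (ΔI/Ī) = (8.3/63.15) ÷ (13040/90320) = 0.910.
0 < η < 1 ⇒ necessity.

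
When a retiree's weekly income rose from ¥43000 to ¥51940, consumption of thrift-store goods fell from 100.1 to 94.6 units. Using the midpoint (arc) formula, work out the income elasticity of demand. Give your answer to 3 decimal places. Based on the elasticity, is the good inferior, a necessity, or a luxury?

-0.300 (inferior good)

ΔQ = 94.6 − 100.1 = -5.5; midpoint Q̄ = (100.1 + 94.6)/2 = 97.35.
ΔI = 51940 − 43000 = 8940; midpoint Ī = (43000 + 51940)/2 = 47470.
η = (ΔQ/Q̄) ÷ (ΔI/Ī) = (-5.5/97.35) ÷ (8940/47470) = -0.300.
η < 0 ⇒ inferior good.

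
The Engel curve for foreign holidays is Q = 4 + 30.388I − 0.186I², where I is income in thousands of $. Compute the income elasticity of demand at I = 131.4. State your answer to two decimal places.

-3.09

At I = 131.4: Q = 785.5146.
dQ/dI = 30.388 − 0.372I = -18.49280.
η = (dQ/dI)·(I/Q) = -18.49280 × (131.4/785.5146) = -3.09.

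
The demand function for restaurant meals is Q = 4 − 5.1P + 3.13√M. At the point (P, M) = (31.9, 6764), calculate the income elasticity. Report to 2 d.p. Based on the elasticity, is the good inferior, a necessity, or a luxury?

At P = 31.9, M = 6764: Q = 98.732.
Holding P constant, ∂Q/∂M = 3.13/(2√M) = 0.0190288.
η_M = (∂Q/∂M)·(M/Q) = 0.0190288 × (6764/98.732) = 1.30.
Since η > 1, this is a luxury.

1.30 (luxury)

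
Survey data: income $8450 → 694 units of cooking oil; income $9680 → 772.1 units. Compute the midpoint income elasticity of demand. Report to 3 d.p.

ΔQ = 772.1 − 694 = 78.1; midpoint Q̄ = (694 + 772.1)/2 = 733.05.
ΔI = 9680 − 8450 = 1230; midpoint Ī = (8450 + 9680)/2 = 9065.
η = (ΔQ/Q̄) ÷ (ΔI/Ī) = (78.1/733.05) ÷ (1230/9065) = 0.785.

0.785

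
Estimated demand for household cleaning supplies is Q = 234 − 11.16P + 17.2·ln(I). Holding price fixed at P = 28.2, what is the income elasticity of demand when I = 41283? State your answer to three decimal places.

0.168

At P = 28.2, I = 41283: Q = 102.093.
Holding P constant, ∂Q/∂I = 17.2/I = 0.000416636.
η_I = (∂Q/∂I)·(I/Q) = 0.000416636 × (41283/102.093) = 0.168.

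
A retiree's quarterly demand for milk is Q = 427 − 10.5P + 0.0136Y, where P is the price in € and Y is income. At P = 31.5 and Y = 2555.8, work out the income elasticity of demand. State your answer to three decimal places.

At P = 31.5, Y = 2555.8: Q = 131.009.
Holding P constant, ∂Q/∂Y = 0.0136.
η_Y = (∂Q/∂Y)·(Y/Q) = 0.0136 × (2555.8/131.009) = 0.265.

0.265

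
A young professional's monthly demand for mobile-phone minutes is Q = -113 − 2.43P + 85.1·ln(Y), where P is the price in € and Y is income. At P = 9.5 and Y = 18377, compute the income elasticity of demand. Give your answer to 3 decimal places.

0.122

At P = 9.5, Y = 18377: Q = 699.500.
Holding P constant, ∂Q/∂Y = 85.1/Y = 0.00463079.
η_Y = (∂Q/∂Y)·(Y/Q) = 0.00463079 × (18377/699.500) = 0.122.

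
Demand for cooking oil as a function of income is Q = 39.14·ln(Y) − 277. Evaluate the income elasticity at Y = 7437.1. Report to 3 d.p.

0.544

At Y = 7437.1: Q = 71.903.
dQ/dY = 39.14/Y = 0.0052628 at this income.
η = (dQ/dY)·(Y/Q) = 0.0052628 × (7437.1/71.903) = 0.544.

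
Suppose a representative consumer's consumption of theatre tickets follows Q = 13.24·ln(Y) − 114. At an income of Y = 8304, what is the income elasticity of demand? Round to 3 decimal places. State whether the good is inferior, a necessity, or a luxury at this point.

2.414 (luxury)

At Y = 8304: Q = 5.484.
dQ/dY = 13.24/Y = 0.00159441 at this income.
η = (dQ/dY)·(Y/Q) = 0.00159441 × (8304/5.484) = 2.414.
Since η > 1, the good is a luxury.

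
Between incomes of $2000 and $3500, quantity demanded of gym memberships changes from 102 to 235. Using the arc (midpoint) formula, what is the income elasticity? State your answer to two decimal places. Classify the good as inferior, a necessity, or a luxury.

1.45 (luxury)

ΔQ = 235 − 102 = 133; midpoint Q̄ = (102 + 235)/2 = 168.5.
ΔI = 3500 − 2000 = 1500; midpoint Ī = (2000 + 3500)/2 = 2750.
η = (ΔQ/Q̄) ÷ (ΔI/Ī) = (133/168.5) ÷ (1500/2750) = 1.45.
η > 1 ⇒ luxury.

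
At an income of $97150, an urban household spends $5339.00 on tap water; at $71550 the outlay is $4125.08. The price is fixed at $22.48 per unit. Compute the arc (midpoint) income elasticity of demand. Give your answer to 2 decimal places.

With a constant price, Q₁ = 5339.00/22.48 = 237.500 and Q₂ = 4125.08/22.48 = 183.500 (equivalently, work directly with expenditure since P cancels).
Midpoint %ΔQ = (4125.08 − 5339.00)/4732.04 = -0.25653; midpoint %ΔI = (71550 − 97150)/84350 = -0.30350.
η = -0.25653 / -0.30350 = 0.85.

0.85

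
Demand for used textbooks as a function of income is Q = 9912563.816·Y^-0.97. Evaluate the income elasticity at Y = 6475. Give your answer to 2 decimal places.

-0.97

For Q = A·Y^β the income elasticity is constant and equal to β.
Here β = -0.97, so η = -0.97.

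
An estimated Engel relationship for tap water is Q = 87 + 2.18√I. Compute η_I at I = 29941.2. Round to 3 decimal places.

0.406

At I = 29941.2: Q = 464.217.
dQ/dI = 2.18/(2√I) = 0.00629929 at this income.
η = (dQ/dI)·(I/Q) = 0.00629929 × (29941.2/464.217) = 0.406.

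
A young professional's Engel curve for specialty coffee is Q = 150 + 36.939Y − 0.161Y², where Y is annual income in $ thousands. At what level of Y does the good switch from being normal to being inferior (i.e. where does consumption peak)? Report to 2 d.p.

dQ/dY = 36.939 − 0.322Y.
The good is inferior where dQ/dY < 0. Setting dQ/dY = 0 gives Y = 36.939 / 0.322 = 114.72.

114.72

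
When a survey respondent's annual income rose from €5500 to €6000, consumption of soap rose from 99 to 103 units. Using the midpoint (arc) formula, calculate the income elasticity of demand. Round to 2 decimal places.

0.46

ΔQ = 103 − 99 = 4; midpoint Q̄ = (99 + 103)/2 = 101.
ΔI = 6000 − 5500 = 500; midpoint Ī = (5500 + 6000)/2 = 5750.
η = (ΔQ/Q̄) ÷ (ΔI/Ī) = (4/101) ÷ (500/5750) = 0.46.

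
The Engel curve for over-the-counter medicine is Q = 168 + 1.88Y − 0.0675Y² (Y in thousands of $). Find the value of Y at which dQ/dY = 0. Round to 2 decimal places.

13.93

dQ/dY = 1.88 − 0.135Y.
The good is inferior where dQ/dY < 0. Setting dQ/dY = 0 gives Y = 1.88 / 0.135 = 13.93.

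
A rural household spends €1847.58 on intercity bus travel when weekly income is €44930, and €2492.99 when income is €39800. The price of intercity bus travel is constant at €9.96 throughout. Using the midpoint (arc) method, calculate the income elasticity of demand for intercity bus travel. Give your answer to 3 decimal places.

-2.456

With a constant price, Q₁ = 1847.58/9.96 = 185.500 and Q₂ = 2492.99/9.96 = 250.300 (equivalently, work directly with expenditure since P cancels).
Midpoint %ΔQ = (2492.99 − 1847.58)/2170.29 = 0.29738; midpoint %ΔI = (39800 − 44930)/42365 = -0.12109.
η = 0.29738 / -0.12109 = -2.456.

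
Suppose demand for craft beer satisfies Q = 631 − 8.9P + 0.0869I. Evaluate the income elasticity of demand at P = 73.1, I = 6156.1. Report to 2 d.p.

At P = 73.1, I = 6156.1: Q = 515.375.
Holding P constant, ∂Q/∂I = 0.0869.
η_I = (∂Q/∂I)·(I/Q) = 0.0869 × (6156.1/515.375) = 1.04.

1.04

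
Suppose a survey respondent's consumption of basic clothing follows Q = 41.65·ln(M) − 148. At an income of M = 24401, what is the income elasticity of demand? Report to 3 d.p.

At M = 24401: Q = 272.764.
dQ/dM = 41.65/M = 0.0017069 at this income.
η = (dQ/dM)·(M/Q) = 0.0017069 × (24401/272.764) = 0.153.

0.153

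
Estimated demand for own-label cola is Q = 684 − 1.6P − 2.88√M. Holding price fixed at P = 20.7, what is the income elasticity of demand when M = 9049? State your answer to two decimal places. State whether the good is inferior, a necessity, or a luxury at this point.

At P = 20.7, M = 9049: Q = 376.916.
Holding P constant, ∂Q/∂M = -2.88/(2√M) = -0.0151378.
η_M = (∂Q/∂M)·(M/Q) = -0.0151378 × (9049/376.916) = -0.36.
Since η < 0, this is an inferior good.

-0.36 (inferior good)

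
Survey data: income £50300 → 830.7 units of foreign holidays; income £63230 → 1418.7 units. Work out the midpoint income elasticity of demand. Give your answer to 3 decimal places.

2.295

ΔQ = 1418.7 − 830.7 = 588; midpoint Q̄ = (830.7 + 1418.7)/2 = 1124.7.
ΔI = 63230 − 50300 = 12930; midpoint Ī = (50300 + 63230)/2 = 56765.
η = (ΔQ/Q̄) ÷ (ΔI/Ī) = (588/1124.7) ÷ (12930/56765) = 2.295.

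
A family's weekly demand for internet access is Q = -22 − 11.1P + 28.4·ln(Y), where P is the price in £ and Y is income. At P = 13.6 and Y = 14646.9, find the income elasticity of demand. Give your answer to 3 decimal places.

At P = 13.6, Y = 14646.9: Q = 99.452.
Holding P constant, ∂Q/∂Y = 28.4/Y = 0.00193898.
η_Y = (∂Q/∂Y)·(Y/Q) = 0.00193898 × (14646.9/99.452) = 0.286.

0.286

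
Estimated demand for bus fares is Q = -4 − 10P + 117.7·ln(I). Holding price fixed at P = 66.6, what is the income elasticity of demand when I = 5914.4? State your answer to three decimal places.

At P = 66.6, I = 5914.4: Q = 352.242.
Holding P constant, ∂Q/∂I = 117.7/I = 0.0199006.
η_I = (∂Q/∂I)·(I/Q) = 0.0199006 × (5914.4/352.242) = 0.334.

0.334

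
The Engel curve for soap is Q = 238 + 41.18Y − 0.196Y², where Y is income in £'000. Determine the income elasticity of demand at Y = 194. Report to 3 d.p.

-7.956

At Y = 194: Q = 850.2640.
dQ/dY = 41.18 − 0.392Y = -34.86800.
η = (dQ/dY)·(Y/Q) = -34.86800 × (194/850.2640) = -7.956.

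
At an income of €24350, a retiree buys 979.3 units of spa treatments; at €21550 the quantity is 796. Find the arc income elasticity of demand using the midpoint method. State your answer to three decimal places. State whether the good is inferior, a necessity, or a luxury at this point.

1.693 (luxury)

ΔQ = 796 − 979.3 = -183.3; midpoint Q̄ = (979.3 + 796)/2 = 887.65.
ΔI = 21550 − 24350 = -2800; midpoint Ī = (24350 + 21550)/2 = 22950.
η = (ΔQ/Q̄) ÷ (ΔI/Ī) = (-183.3/887.65) ÷ (-2800/22950) = 1.693.
η > 1 ⇒ luxury.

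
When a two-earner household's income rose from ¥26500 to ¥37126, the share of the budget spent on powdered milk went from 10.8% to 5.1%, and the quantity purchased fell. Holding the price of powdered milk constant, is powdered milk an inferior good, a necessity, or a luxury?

Quantity demanded falls as income rises, so η < 0.

inferior good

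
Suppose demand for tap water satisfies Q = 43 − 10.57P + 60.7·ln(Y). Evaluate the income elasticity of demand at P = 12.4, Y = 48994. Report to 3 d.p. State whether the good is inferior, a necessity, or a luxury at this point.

At P = 12.4, Y = 48994: Q = 567.459.
Holding P constant, ∂Q/∂Y = 60.7/Y = 0.00123893.
η_Y = (∂Q/∂Y)·(Y/Q) = 0.00123893 × (48994/567.459) = 0.107.
Since 0 < η < 1, this is a necessity.

0.107 (necessity)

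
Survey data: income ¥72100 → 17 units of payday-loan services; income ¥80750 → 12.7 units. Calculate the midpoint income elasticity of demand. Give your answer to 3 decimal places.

ΔQ = 12.7 − 17 = -4.3; midpoint Q̄ = (17 + 12.7)/2 = 14.85.
ΔI = 80750 − 72100 = 8650; midpoint Ī = (72100 + 80750)/2 = 76425.
η = (ΔQ/Q̄) ÷ (ΔI/Ī) = (-4.3/14.85) ÷ (8650/76425) = -2.558.

-2.558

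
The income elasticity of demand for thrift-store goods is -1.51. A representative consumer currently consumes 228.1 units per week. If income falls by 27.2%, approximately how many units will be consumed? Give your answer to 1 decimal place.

321.8

%ΔQ ≈ η × %ΔI = -1.51 × (-27.2%) = 41.072%.
New Q ≈ 228.1 × (1 + 0.41072) = 321.8.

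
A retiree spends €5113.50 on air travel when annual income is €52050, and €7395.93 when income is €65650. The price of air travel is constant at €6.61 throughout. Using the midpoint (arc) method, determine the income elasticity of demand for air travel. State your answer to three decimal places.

With a constant price, Q₁ = 5113.50/6.61 = 773.601 and Q₂ = 7395.93/6.61 = 1118.900 (equivalently, work directly with expenditure since P cancels).
Midpoint %ΔQ = (7395.93 − 5113.50)/6254.72 = 0.36491; midpoint %ΔI = (65650 − 52050)/58850 = 0.23110.
η = 0.36491 / 0.23110 = 1.579.

1.579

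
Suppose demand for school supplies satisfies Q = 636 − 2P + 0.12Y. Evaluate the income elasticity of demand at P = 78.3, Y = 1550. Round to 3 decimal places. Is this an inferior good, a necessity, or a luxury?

At P = 78.3, Y = 1550: Q = 665.400.
Holding P constant, ∂Q/∂Y = 0.12.
η_Y = (∂Q/∂Y)·(Y/Q) = 0.12 × (1550/665.400) = 0.280.
Since 0 < η < 1, this is a necessity.

0.280 (necessity)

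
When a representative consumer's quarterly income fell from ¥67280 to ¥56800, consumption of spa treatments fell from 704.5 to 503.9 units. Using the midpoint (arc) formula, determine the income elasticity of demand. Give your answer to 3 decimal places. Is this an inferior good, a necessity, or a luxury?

ΔQ = 503.9 − 704.5 = -200.6; midpoint Q̄ = (704.5 + 503.9)/2 = 604.2.
ΔI = 56800 − 67280 = -10480; midpoint Ī = (67280 + 56800)/2 = 62040.
η = (ΔQ/Q̄) ÷ (ΔI/Ī) = (-200.6/604.2) ÷ (-10480/62040) = 1.965.
η > 1 ⇒ luxury.

1.965 (luxury)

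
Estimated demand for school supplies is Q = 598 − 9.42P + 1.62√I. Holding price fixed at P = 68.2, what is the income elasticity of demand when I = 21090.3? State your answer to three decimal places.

0.616

At P = 68.2, I = 21090.3: Q = 190.820.
Holding P constant, ∂Q/∂I = 1.62/(2√I) = 0.00557755.
η_I = (∂Q/∂I)·(I/Q) = 0.00557755 × (21090.3/190.820) = 0.616.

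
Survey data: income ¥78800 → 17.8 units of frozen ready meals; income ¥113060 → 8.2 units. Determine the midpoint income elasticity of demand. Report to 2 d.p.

ΔQ = 8.2 − 17.8 = -9.6; midpoint Q̄ = (17.8 + 8.2)/2 = 13.
ΔI = 113060 − 78800 = 34260; midpoint Ī = (78800 + 113060)/2 = 95930.
η = (ΔQ/Q̄) ÷ (ΔI/Ī) = (-9.6/13) ÷ (34260/95930) = -2.07.

-2.07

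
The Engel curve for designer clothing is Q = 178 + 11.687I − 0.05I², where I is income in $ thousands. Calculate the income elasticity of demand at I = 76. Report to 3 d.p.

0.400

At I = 76: Q = 777.4120.
dQ/dI = 11.687 − 0.1I = 4.08700.
η = (dQ/dI)·(I/Q) = 4.08700 × (76/777.4120) = 0.400.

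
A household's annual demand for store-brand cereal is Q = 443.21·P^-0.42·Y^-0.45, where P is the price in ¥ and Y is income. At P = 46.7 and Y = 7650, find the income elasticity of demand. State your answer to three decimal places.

For a multiplicative demand Q = A·P^α·Y^β, the income elasticity is β everywhere.
Here β = -0.45, so η = -0.450.

-0.450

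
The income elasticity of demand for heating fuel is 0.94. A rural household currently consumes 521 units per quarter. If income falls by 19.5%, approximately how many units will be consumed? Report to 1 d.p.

%ΔQ ≈ η × %ΔI = 0.94 × (-19.5%) = -18.33%.
New Q ≈ 521 × (1 − 0.1833) = 425.5.

425.5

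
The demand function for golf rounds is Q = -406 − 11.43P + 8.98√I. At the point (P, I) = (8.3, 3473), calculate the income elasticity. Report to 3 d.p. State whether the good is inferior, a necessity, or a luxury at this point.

9.336 (luxury)

At P = 8.3, I = 3473: Q = 28.342.
Holding P constant, ∂Q/∂I = 8.98/(2√I) = 0.0761893.
η_I = (∂Q/∂I)·(I/Q) = 0.0761893 × (3473/28.342) = 9.336.
Since η > 1, this is a luxury.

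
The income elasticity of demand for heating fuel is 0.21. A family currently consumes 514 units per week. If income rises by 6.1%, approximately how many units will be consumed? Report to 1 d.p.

%ΔQ ≈ η × %ΔI = 0.21 × 6.1% = 1.281%.
New Q ≈ 514 × (1 + 0.01281) = 520.6.

520.6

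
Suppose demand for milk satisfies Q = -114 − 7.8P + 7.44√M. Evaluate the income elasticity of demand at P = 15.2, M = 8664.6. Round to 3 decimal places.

0.753

At P = 15.2, M = 8664.6: Q = 459.984.
Holding P constant, ∂Q/∂M = 7.44/(2√M) = 0.039964.
η_M = (∂Q/∂M)·(M/Q) = 0.039964 × (8664.6/459.984) = 0.753.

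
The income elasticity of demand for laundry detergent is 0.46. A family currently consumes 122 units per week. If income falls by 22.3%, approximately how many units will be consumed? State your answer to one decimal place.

109.5

%ΔQ ≈ η × %ΔI = 0.46 × (-22.3%) = -10.258%.
New Q ≈ 122 × (1 − 0.10258) = 109.5.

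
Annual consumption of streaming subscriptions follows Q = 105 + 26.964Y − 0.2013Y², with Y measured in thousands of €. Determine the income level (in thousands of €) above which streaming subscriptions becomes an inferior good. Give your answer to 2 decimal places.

dQ/dY = 26.964 − 0.4026Y.
The good is inferior where dQ/dY < 0. Setting dQ/dY = 0 gives Y = 26.964 / 0.4026 = 66.97.

66.97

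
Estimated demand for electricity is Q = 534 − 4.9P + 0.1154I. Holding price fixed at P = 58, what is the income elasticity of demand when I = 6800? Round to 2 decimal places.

0.76

At P = 58, I = 6800: Q = 1034.520.
Holding P constant, ∂Q/∂I = 0.1154.
η_I = (∂Q/∂I)·(I/Q) = 0.1154 × (6800/1034.520) = 0.76.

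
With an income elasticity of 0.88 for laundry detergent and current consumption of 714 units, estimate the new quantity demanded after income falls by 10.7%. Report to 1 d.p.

646.8

%ΔQ ≈ η × %ΔI = 0.88 × (-10.7%) = -9.416%.
New Q ≈ 714 × (1 − 0.09416) = 646.8.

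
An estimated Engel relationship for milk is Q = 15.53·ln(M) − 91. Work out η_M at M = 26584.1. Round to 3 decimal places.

At M = 26584.1: Q = 67.221.
dQ/dM = 15.53/M = 0.000584184 at this income.
η = (dQ/dM)·(M/Q) = 0.000584184 × (26584.1/67.221) = 0.231.

0.231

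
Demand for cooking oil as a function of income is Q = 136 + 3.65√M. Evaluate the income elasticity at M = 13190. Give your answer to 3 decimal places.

At M = 13190: Q = 555.194.
dQ/dM = 3.65/(2√M) = 0.0158906 at this income.
η = (dQ/dM)·(M/Q) = 0.0158906 × (13190/555.194) = 0.378.

0.378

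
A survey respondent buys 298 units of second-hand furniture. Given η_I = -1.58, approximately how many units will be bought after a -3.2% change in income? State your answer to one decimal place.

313.1

%ΔQ ≈ η × %ΔI = -1.58 × (-3.2%) = 5.056%.
New Q ≈ 298 × (1 + 0.05056) = 313.1.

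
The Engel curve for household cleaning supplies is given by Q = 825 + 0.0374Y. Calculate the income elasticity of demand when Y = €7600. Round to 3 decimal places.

0.256

At Y = 7600: Q = 1109.240.
dQ/dY = 0.0374.
η = (dQ/dY)·(Y/Q) = 0.0374 × (7600/1109.240) = 0.256.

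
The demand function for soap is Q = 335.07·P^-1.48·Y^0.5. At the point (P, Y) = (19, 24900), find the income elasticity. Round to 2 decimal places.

For a multiplicative demand Q = A·P^α·Y^β, the income elasticity is β everywhere.
Here β = 0.5, so η = 0.50.

0.50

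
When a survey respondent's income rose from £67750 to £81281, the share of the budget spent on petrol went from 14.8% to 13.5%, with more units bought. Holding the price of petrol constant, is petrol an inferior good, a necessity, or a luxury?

necessity

Quantity rises but the budget share falls as income rises, so 0 < η < 1.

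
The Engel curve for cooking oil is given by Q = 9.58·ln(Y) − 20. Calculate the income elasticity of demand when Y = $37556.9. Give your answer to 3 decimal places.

0.118

At Y = 37556.9: Q = 80.912.
dQ/dY = 9.58/Y = 0.00025508 at this income.
η = (dQ/dY)·(Y/Q) = 0.00025508 × (37556.9/80.912) = 0.118.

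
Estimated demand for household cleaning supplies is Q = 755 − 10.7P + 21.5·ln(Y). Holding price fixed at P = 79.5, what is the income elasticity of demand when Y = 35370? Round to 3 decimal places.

At P = 79.5, Y = 35370: Q = 129.533.
Holding P constant, ∂Q/∂Y = 21.5/Y = 0.00060786.
η_Y = (∂Q/∂Y)·(Y/Q) = 0.00060786 × (35370/129.533) = 0.166.

0.166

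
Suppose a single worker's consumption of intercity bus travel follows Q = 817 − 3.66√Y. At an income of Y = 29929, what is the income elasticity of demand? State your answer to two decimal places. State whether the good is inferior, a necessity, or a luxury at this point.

-1.72 (inferior good)

At Y = 29929: Q = 183.820.
dQ/dY = -3.66/(2√Y) = -0.010578 at this income.
η = (dQ/dY)·(Y/Q) = -0.010578 × (29929/183.820) = -1.72.
Since η < 0, the good is an inferior good.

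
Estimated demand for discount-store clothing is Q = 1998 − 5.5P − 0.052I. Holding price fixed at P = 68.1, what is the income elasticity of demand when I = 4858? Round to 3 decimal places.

-0.184

At P = 68.1, I = 4858: Q = 1370.834.
Holding P constant, ∂Q/∂I = −0.052.
η_I = (∂Q/∂I)·(I/Q) = -0.052 × (4858/1370.834) = -0.184.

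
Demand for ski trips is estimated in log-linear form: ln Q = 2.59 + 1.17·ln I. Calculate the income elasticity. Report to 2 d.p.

In a log-linear demand, the coefficient on ln I is the income elasticity.
So η = 1.17.

1.17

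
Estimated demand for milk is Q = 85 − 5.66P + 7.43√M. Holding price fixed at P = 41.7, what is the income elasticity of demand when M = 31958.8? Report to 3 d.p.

0.564

At P = 41.7, M = 31958.8: Q = 1177.241.
Holding P constant, ∂Q/∂M = 7.43/(2√M) = 0.0207809.
η_M = (∂Q/∂M)·(M/Q) = 0.0207809 × (31958.8/1177.241) = 0.564.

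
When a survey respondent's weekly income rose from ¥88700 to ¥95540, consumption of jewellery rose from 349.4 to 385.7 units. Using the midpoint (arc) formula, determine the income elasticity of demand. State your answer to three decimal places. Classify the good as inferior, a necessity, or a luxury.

ΔQ = 385.7 − 349.4 = 36.3; midpoint Q̄ = (349.4 + 385.7)/2 = 367.55.
ΔI = 95540 − 88700 = 6840; midpoint Ī = (88700 + 95540)/2 = 92120.
η = (ΔQ/Q̄) ÷ (ΔI/Ī) = (36.3/367.55) ÷ (6840/92120) = 1.330.
η > 1 ⇒ luxury.

1.330 (luxury)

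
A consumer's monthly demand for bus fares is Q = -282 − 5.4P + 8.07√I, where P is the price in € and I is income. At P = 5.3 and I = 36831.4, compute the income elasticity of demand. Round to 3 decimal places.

At P = 5.3, I = 36831.4: Q = 1238.135.
Holding P constant, ∂Q/∂I = 8.07/(2√I) = 0.0210249.
η_I = (∂Q/∂I)·(I/Q) = 0.0210249 × (36831.4/1238.135) = 0.625.

0.625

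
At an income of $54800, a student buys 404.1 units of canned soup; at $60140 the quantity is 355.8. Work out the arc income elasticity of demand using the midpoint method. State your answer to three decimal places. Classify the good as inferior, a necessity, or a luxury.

ΔQ = 355.8 − 404.1 = -48.3; midpoint Q̄ = (404.1 + 355.8)/2 = 379.95.
ΔI = 60140 − 54800 = 5340; midpoint Ī = (54800 + 60140)/2 = 57470.
η = (ΔQ/Q̄) ÷ (ΔI/Ī) = (-48.3/379.95) ÷ (5340/57470) = -1.368.
η < 0 ⇒ inferior good.

-1.368 (inferior good)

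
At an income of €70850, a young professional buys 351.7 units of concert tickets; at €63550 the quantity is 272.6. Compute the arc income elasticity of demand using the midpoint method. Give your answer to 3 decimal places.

ΔQ = 272.6 − 351.7 = -79.1; midpoint Q̄ = (351.7 + 272.6)/2 = 312.15.
ΔI = 63550 − 70850 = -7300; midpoint Ī = (70850 + 63550)/2 = 67200.
η = (ΔQ/Q̄) ÷ (ΔI/Ī) = (-79.1/312.15) ÷ (-7300/67200) = 2.333.

2.333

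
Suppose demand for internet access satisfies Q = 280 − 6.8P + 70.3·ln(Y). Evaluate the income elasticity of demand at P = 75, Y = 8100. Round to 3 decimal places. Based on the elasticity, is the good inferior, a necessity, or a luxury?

0.175 (necessity)

At P = 75, Y = 8100: Q = 402.673.
Holding P constant, ∂Q/∂Y = 70.3/Y = 0.00867901.
η_Y = (∂Q/∂Y)·(Y/Q) = 0.00867901 × (8100/402.673) = 0.175.
Since 0 < η < 1, this is a necessity.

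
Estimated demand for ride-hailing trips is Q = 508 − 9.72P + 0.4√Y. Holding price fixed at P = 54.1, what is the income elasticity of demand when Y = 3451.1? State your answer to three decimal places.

At P = 54.1, Y = 3451.1: Q = 5.646.
Holding P constant, ∂Q/∂Y = 0.4/(2√Y) = 0.00340448.
η_Y = (∂Q/∂Y)·(Y/Q) = 0.00340448 × (3451.1/5.646) = 2.081.

2.081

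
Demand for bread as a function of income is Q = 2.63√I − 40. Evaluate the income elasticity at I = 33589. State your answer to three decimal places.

0.545

At I = 33589: Q = 442.008.
dQ/dI = 2.63/(2√I) = 0.00717509 at this income.
η = (dQ/dI)·(I/Q) = 0.00717509 × (33589/442.008) = 0.545.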